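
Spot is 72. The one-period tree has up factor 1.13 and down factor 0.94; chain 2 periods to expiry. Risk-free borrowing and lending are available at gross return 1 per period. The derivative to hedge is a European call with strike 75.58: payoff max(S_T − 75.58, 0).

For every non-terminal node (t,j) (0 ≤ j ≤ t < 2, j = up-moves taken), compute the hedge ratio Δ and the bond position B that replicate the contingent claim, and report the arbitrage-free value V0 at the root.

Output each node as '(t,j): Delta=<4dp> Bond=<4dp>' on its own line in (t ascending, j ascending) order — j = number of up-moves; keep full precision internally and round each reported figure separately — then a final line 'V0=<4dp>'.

(0,0): Delta=0.4018 Bond=-26.9085
(1,0): Delta=0.0699 Bond=-4.4447
(1,1): Delta=1.0000 Bond=-75.5800
V0=2.0194

Risk-neutral probability p* = (R−d)/(u−d) = (1−0.94)/(1.13−0.94) = 0.3158.
At expiry t=2: V(2,0)=0.0000, V(2,1)=0.8984, V(2,2)=16.3568
(1,0): S=67.6800. Δ = (V_up−V_dn)/(S_up−S_dn) = (0.8984−0.0000)/(76.4784−63.6192) = 0.0699. V = [p*·0.8984 + (1−p*)·0.0000]/1 = 0.2837. B = V − Δ·S = -4.4447.
(1,1): S=81.3600. Δ = (V_up−V_dn)/(S_up−S_dn) = (16.3568−0.8984)/(91.9368−76.4784) = 1.0000. V = [p*·16.3568 + (1−p*)·0.8984]/1 = 5.7800. B = V − Δ·S = -75.5800.
(0,0): S=72.0000. Δ = (V_up−V_dn)/(S_up−S_dn) = (5.7800−0.2837)/(81.3600−67.6800) = 0.4018. V = [p*·5.7800 + (1−p*)·0.2837]/1 = 2.0194. B = V − Δ·S = -26.9085.
Each (Δ,B) replicates both successor values, so the strategy is self-financing and V0 is arbitrage-free.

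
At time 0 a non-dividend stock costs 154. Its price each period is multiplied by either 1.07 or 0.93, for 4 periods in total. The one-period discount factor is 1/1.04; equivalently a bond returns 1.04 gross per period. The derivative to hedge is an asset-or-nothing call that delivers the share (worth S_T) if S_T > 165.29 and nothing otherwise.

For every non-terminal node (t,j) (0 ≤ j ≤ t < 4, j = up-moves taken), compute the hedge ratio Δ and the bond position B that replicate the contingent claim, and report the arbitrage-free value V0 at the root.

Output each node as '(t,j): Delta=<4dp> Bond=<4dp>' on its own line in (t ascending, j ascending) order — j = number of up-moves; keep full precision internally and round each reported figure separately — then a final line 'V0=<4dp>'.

(0,0): Delta=3.3994 Bond=-395.3851
(1,0): Delta=4.9944 Bond=-639.6453
(1,1): Delta=3.0213 Bond=-348.8974
(2,0): Delta=0.0000 Bond=0.0000
(2,1): Delta=6.1783 Bond=-846.6577
(2,2): Delta=2.2729 Bond=-230.9067
(3,0): Delta=0.0000 Bond=0.0000
(3,1): Delta=0.0000 Bond=0.0000
(3,2): Delta=7.6429 Bond=-1120.6670
(3,3): Delta=1.0000 Bond=0.0000
V0=128.1176

No-arbitrage ⇒ martingale measure with p* = (R−d)/(u−d) = 0.7857.
Payoff layer (t=4): V(4,0)=0.0000, V(4,1)=0.0000, V(4,2)=0.0000, V(4,3)=175.4507, V(4,4)=201.8626
(3,0): S=123.8710. Δ = (V_up−V_dn)/(S_up−S_dn) = (0.0000−0.0000)/(132.5419−115.2000) = 0.0000. V = [p*·0.0000 + (1−p*)·0.0000]/1.04 = 0.0000. B = V − Δ·S = 0.0000.
(3,1): S=142.5182. Δ = (V_up−V_dn)/(S_up−S_dn) = (0.0000−0.0000)/(152.4945−132.5419) = 0.0000. V = [p*·0.0000 + (1−p*)·0.0000]/1.04 = 0.0000. B = V − Δ·S = 0.0000.
(3,2): S=163.9726. Δ = (V_up−V_dn)/(S_up−S_dn) = (175.4507−0.0000)/(175.4507−152.4945) = 7.6429. V = [p*·175.4507 + (1−p*)·0.0000]/1.04 = 132.5520. B = V − Δ·S = -1120.6670.
(3,3): S=188.6566. Δ = (V_up−V_dn)/(S_up−S_dn) = (201.8626−175.4507)/(201.8626−175.4507) = 1.0000. V = [p*·201.8626 + (1−p*)·175.4507]/1.04 = 188.6566. B = V − Δ·S = 0.0000.
(2,0): S=133.1946. Δ = (V_up−V_dn)/(S_up−S_dn) = (0.0000−0.0000)/(142.5182−123.8710) = 0.0000. V = [p*·0.0000 + (1−p*)·0.0000]/1.04 = 0.0000. B = V − Δ·S = 0.0000.
(2,1): S=153.2454. Δ = (V_up−V_dn)/(S_up−S_dn) = (132.5520−0.0000)/(163.9726−142.5182) = 6.1783. V = [p*·132.5520 + (1−p*)·0.0000]/1.04 = 100.1423. B = V − Δ·S = -846.6577.
(2,2): S=176.3146. Δ = (V_up−V_dn)/(S_up−S_dn) = (188.6566−132.5520)/(188.6566−163.9726) = 2.2729. V = [p*·188.6566 + (1−p*)·132.5520]/1.04 = 169.8406. B = V − Δ·S = -230.9067.
(1,0): S=143.2200. Δ = (V_up−V_dn)/(S_up−S_dn) = (100.1423−0.0000)/(153.2454−133.1946) = 4.9944. V = [p*·100.1423 + (1−p*)·0.0000]/1.04 = 75.6570. B = V − Δ·S = -639.6453.
(1,1): S=164.7800. Δ = (V_up−V_dn)/(S_up−S_dn) = (169.8406−100.1423)/(176.3146−153.2454) = 3.0213. V = [p*·169.8406 + (1−p*)·100.1423]/1.04 = 148.9473. B = V − Δ·S = -348.8974.
(0,0): S=154.0000. Δ = (V_up−V_dn)/(S_up−S_dn) = (148.9473−75.6570)/(164.7800−143.2200) = 3.3994. V = [p*·148.9473 + (1−p*)·75.6570]/1.04 = 128.1176. B = V − Δ·S = -395.3851.
The time-0 hedge costs 128.1176, which is the no-arbitrage price.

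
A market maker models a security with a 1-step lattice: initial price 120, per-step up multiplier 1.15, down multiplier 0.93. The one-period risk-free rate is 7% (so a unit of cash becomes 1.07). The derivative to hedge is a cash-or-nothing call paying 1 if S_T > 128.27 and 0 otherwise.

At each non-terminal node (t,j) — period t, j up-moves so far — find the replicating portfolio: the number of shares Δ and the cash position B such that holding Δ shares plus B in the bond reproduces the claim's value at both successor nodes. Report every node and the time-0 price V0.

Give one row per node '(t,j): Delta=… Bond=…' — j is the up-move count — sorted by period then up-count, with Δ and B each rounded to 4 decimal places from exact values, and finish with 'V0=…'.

No-arbitrage ⇒ martingale measure with p* = (R−d)/(u−d) = 0.6364.
Terminal payoffs: V(1,0)=0.0000, V(1,1)=1.0000
  t=0,j=0: stock 120.0000 → up 138.0000 (V=1.0000), down 111.6000 (V=0.0000). Price 0.5947; hedge Δ=0.0379, bond B=-3.9507.
Root portfolio cost Δ·120+B reproduces V0=0.5947.

(0,0): Delta=0.0379 Bond=-3.9507
V0=0.5947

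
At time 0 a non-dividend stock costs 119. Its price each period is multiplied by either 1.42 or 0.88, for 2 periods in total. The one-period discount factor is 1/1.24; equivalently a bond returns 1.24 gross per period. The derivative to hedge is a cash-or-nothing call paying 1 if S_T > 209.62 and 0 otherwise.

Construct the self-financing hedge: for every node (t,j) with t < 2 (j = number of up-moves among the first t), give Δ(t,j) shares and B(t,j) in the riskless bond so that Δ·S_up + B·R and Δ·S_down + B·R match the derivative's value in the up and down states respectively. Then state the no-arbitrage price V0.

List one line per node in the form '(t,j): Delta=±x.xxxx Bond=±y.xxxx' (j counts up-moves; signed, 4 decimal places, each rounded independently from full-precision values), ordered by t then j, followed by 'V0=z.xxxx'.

Risk-neutral probability p* = (R−d)/(u−d) = (1.24−0.88)/(1.42−0.88) = 0.6667.
Terminal values V(2,·): V(2,0)=0.0000, V(2,1)=0.0000, V(2,2)=1.0000
  t=1,j=0: stock 104.7200 → up 148.7024 (V=0.0000), down 92.1536 (V=0.0000). Price 0.0000; hedge Δ=0.0000, bond B=0.0000.
  t=1,j=1: stock 168.9800 → up 239.9516 (V=1.0000), down 148.7024 (V=0.0000). Price 0.5376; hedge Δ=0.0110, bond B=-1.3142.
  t=0,j=0: stock 119.0000 → up 168.9800 (V=0.5376), down 104.7200 (V=0.0000). Price 0.2891; hedge Δ=0.0084, bond B=-0.7066.
Check: Δ(0,0)·S0 + B(0,0) = 0.2891 = V0.

(0,0): Delta=0.0084 Bond=-0.7066
(1,0): Delta=0.0000 Bond=0.0000
(1,1): Delta=0.0110 Bond=-1.3142
V0=0.2891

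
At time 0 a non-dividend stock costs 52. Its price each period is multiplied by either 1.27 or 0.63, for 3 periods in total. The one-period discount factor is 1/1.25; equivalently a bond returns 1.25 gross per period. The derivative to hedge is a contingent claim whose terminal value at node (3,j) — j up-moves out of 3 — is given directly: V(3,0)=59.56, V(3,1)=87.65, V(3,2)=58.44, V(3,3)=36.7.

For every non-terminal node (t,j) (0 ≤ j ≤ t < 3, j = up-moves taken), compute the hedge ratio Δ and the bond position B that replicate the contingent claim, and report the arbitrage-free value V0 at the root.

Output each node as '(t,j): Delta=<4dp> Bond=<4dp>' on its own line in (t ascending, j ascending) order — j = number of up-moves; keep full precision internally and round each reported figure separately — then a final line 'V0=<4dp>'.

Risk-neutral probability p* = (R−d)/(u−d) = (1.25−0.63)/(1.27−0.63) = 0.9688.
Terminal payoffs: V(3,0)=59.5600, V(3,1)=87.6500, V(3,2)=58.4400, V(3,3)=36.7000
(2,0): S=20.6388. Δ = (V_up−V_dn)/(S_up−S_dn) = (87.6500−59.5600)/(26.2113−13.0024) = 2.1266. V = [p*·87.6500 + (1−p*)·59.5600]/1.25 = 69.4177. B = V − Δ·S = 25.5271.
(2,1): S=41.6052. Δ = (V_up−V_dn)/(S_up−S_dn) = (58.4400−87.6500)/(52.8386−26.2113) = -1.0970. V = [p*·58.4400 + (1−p*)·87.6500]/1.25 = 47.4823. B = V − Δ·S = 93.1229.
(2,2): S=83.8708. Δ = (V_up−V_dn)/(S_up−S_dn) = (36.7000−58.4400)/(106.5159−52.8386) = -0.4050. V = [p*·36.7000 + (1−p*)·58.4400]/1.25 = 29.9035. B = V − Δ·S = 63.8722.
(1,0): S=32.7600. Δ = (V_up−V_dn)/(S_up−S_dn) = (47.4823−69.4177)/(41.6052−20.6388) = -1.0462. V = [p*·47.4823 + (1−p*)·69.4177]/1.25 = 38.5342. B = V − Δ·S = 72.8084.
(1,1): S=66.0400. Δ = (V_up−V_dn)/(S_up−S_dn) = (29.9035−47.4823)/(83.8708−41.6052) = -0.4159. V = [p*·29.9035 + (1−p*)·47.4823]/1.25 = 24.3623. B = V − Δ·S = 51.8291.
(0,0): S=52.0000. Δ = (V_up−V_dn)/(S_up−S_dn) = (24.3623−38.5342)/(66.0400−32.7600) = -0.4258. V = [p*·24.3623 + (1−p*)·38.5342]/1.25 = 19.8441. B = V − Δ·S = 41.9877.
Root portfolio cost Δ·52+B reproduces V0=19.8441.

(0,0): Delta=-0.4258 Bond=41.9877
(1,0): Delta=-1.0462 Bond=72.8084
(1,1): Delta=-0.4159 Bond=51.8291
(2,0): Delta=2.1266 Bond=25.5271
(2,1): Delta=-1.0970 Bond=93.1229
(2,2): Delta=-0.4050 Bond=63.8722
V0=19.8441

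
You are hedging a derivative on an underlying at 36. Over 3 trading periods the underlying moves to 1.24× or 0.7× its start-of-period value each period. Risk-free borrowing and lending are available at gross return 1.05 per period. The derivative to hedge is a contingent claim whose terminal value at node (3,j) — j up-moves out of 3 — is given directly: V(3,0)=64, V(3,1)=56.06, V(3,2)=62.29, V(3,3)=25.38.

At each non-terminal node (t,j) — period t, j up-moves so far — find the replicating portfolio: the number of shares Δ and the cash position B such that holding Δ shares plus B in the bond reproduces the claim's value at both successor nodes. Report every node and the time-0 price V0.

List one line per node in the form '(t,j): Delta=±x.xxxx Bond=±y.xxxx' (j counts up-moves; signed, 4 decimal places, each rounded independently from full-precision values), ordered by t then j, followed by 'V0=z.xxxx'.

No-arbitrage ⇒ martingale measure with p* = (R−d)/(u−d) = 0.6481.
Terminal values V(3,·): V(3,0)=64.0000, V(3,1)=56.0600, V(3,2)=62.2900, V(3,3)=25.3800
(2,0): S=17.6400. Δ = (V_up−V_dn)/(S_up−S_dn) = (56.0600−64.0000)/(21.8736−12.3480) = -0.8335. V = [p*·56.0600 + (1−p*)·64.0000]/1.05 = 56.0511. B = V − Δ·S = 70.7549.
(2,1): S=31.2480. Δ = (V_up−V_dn)/(S_up−S_dn) = (62.2900−56.0600)/(38.7475−21.8736) = 0.3692. V = [p*·62.2900 + (1−p*)·56.0600]/1.05 = 57.2362. B = V − Δ·S = 45.6991.
(2,2): S=55.3536. Δ = (V_up−V_dn)/(S_up−S_dn) = (25.3800−62.2900)/(68.6385−38.7475) = -1.2348. V = [p*·25.3800 + (1−p*)·62.2900]/1.05 = 36.5399. B = V − Δ·S = 104.8917.
(1,0): S=25.2000. Δ = (V_up−V_dn)/(S_up−S_dn) = (57.2362−56.0511)/(31.2480−17.6400) = 0.0871. V = [p*·57.2362 + (1−p*)·56.0511]/1.05 = 54.1135. B = V − Δ·S = 51.9191.
(1,1): S=44.6400. Δ = (V_up−V_dn)/(S_up−S_dn) = (36.5399−57.2362)/(55.3536−31.2480) = -0.8586. V = [p*·36.5399 + (1−p*)·57.2362]/1.05 = 41.7351. B = V − Δ·S = 80.0616.
(0,0): S=36.0000. Δ = (V_up−V_dn)/(S_up−S_dn) = (41.7351−54.1135)/(44.6400−25.2000) = -0.6367. V = [p*·41.7351 + (1−p*)·54.1135]/1.05 = 43.8957. B = V − Δ·S = 66.8187.
Self-financing check: at every node Δ·S+B equals the discounted successor values.

(0,0): Delta=-0.6367 Bond=66.8187
(1,0): Delta=0.0871 Bond=51.9191
(1,1): Delta=-0.8586 Bond=80.0616
(2,0): Delta=-0.8335 Bond=70.7549
(2,1): Delta=0.3692 Bond=45.6991
(2,2): Delta=-1.2348 Bond=104.8917
V0=43.8957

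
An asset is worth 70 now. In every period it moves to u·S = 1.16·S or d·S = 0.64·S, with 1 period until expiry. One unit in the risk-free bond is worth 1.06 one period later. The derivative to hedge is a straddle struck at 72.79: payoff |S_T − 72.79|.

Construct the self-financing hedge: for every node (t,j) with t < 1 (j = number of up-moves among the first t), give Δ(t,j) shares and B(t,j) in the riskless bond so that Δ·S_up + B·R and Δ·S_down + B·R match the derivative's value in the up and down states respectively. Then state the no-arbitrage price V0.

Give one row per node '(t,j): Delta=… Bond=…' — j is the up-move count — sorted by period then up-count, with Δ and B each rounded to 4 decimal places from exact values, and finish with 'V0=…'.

(0,0): Delta=-0.5379 Bond=49.1401
V0=11.4862

Since d<R<u, set p* = (R−d)/(u−d) = 0.8077; price each node as the discounted p*-expectation of its children.
Payoff layer (t=1): V(1,0)=27.9900, V(1,1)=8.4100
Node (0,0) S=70.0000: V=(p*·8.4100+(1−p*)·27.9900)/1.06=11.4862; Δ=(8.4100−27.9900)/(81.2000−44.8000)=-0.5379; B=V−Δ·S=49.1401
Each (Δ,B) replicates both successor values, so the strategy is self-financing and V0 is arbitrage-free.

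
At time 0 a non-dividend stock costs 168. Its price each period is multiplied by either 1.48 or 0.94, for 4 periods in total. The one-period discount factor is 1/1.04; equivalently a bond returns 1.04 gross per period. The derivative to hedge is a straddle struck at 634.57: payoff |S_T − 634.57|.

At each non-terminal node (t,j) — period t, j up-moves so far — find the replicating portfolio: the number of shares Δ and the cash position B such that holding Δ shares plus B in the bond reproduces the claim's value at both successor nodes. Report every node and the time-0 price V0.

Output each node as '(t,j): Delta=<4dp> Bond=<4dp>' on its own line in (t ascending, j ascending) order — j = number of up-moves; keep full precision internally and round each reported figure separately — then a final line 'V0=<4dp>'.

(0,0): Delta=-0.9787 Bond=539.1924
(1,0): Delta=-1.0000 Bond=564.1304
(1,1): Delta=-0.9190 Bond=545.9308
(2,0): Delta=-1.0000 Bond=586.6956
(2,1): Delta=-1.0000 Bond=586.6956
(2,2): Delta=-0.6927 Bond=484.4865
(3,0): Delta=-1.0000 Bond=610.1635
(3,1): Delta=-1.0000 Bond=610.1635
(3,2): Delta=-1.0000 Bond=610.1635
(3,3): Delta=0.1661 Bond=36.1570
V0=374.7778

The replicating-portfolio and risk-neutral prices coincide; use p* = (1.04−0.94)/(1.48−0.94) = 0.1852 for the latter.
Terminal payoffs: V(4,0)=503.4042, V(4,1)=428.0536, V(4,2)=309.4165, V(4,3)=122.6262, V(4,4)=171.4692
Node (3,0) S=139.5381: V=(p*·428.0536+(1−p*)·503.4042)/1.04=470.6253; Δ=(428.0536−503.4042)/(206.5164−131.1658)=-1.0000; B=V−Δ·S=610.1635
Node (3,1) S=219.6983: V=(p*·309.4165+(1−p*)·428.0536)/1.04=390.4652; Δ=(309.4165−428.0536)/(325.1535−206.5164)=-1.0000; B=V−Δ·S=610.1635
Node (3,2) S=345.9080: V=(p*·122.6262+(1−p*)·309.4165)/1.04=264.2555; Δ=(122.6262−309.4165)/(511.9438−325.1535)=-1.0000; B=V−Δ·S=610.1635
Node (3,3) S=544.6211: V=(p*·171.4692+(1−p*)·122.6262)/1.04=126.6069; Δ=(171.4692−122.6262)/(806.0392−511.9438)=0.1661; B=V−Δ·S=36.1570
Node (2,0) S=148.4448: V=(p*·390.4652+(1−p*)·470.6253)/1.04=438.2508; Δ=(390.4652−470.6253)/(219.6983−139.5381)=-1.0000; B=V−Δ·S=586.6956
Node (2,1) S=233.7216: V=(p*·264.2555+(1−p*)·390.4652)/1.04=352.9740; Δ=(264.2555−390.4652)/(345.9080−219.6983)=-1.0000; B=V−Δ·S=586.6956
Node (2,2) S=367.9872: V=(p*·126.6069+(1−p*)·264.2555)/1.04=229.5817; Δ=(126.6069−264.2555)/(544.6211−345.9080)=-0.6927; B=V−Δ·S=484.4865
Node (1,0) S=157.9200: V=(p*·352.9740+(1−p*)·438.2508)/1.04=406.2104; Δ=(352.9740−438.2508)/(233.7216−148.4448)=-1.0000; B=V−Δ·S=564.1304
Node (1,1) S=248.6400: V=(p*·229.5817+(1−p*)·352.9740)/1.04=317.4266; Δ=(229.5817−352.9740)/(367.9872−233.7216)=-0.9190; B=V−Δ·S=545.9308
Node (0,0) S=168.0000: V=(p*·317.4266+(1−p*)·406.2104)/1.04=374.7778; Δ=(317.4266−406.2104)/(248.6400−157.9200)=-0.9787; B=V−Δ·S=539.1924
Check: Δ(0,0)·S0 + B(0,0) = 374.7778 = V0.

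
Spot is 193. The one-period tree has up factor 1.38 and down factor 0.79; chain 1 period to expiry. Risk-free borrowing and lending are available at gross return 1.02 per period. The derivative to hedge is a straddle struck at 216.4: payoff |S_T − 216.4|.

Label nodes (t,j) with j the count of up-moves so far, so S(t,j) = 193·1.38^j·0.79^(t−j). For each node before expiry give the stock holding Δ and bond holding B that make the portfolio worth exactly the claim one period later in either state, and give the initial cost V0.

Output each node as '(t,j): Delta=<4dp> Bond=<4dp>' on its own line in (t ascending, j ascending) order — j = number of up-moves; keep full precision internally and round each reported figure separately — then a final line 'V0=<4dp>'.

The replicating-portfolio and risk-neutral prices coincide; use p* = (1.02−0.79)/(1.38−0.79) = 0.3898 for the latter.
Terminal values V(1,·): V(1,0)=63.9300, V(1,1)=49.9400
(0,0): S=193.0000. Δ = (V_up−V_dn)/(S_up−S_dn) = (49.9400−63.9300)/(266.3400−152.4700) = -0.1229. V = [p*·49.9400 + (1−p*)·63.9300]/1.02 = 57.3297. B = V − Δ·S = 81.0415.
Each (Δ,B) replicates both successor values, so the strategy is self-financing and V0 is arbitrage-free.

(0,0): Delta=-0.1229 Bond=81.0415
V0=57.3297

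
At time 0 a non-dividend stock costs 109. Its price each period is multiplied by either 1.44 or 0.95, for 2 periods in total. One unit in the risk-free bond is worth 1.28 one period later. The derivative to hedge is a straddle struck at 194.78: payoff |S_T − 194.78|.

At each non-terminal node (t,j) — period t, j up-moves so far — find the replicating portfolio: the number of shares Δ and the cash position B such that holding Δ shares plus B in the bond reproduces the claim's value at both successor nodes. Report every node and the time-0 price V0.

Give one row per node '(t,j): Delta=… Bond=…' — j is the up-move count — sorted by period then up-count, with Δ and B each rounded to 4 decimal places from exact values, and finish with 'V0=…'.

Risk-neutral probability p* = (R−d)/(u−d) = (1.28−0.95)/(1.44−0.95) = 0.6735.
At expiry t=2: V(2,0)=96.4075, V(2,1)=45.6680, V(2,2)=31.2424
(1,0): S=103.5500. Δ = (V_up−V_dn)/(S_up−S_dn) = (45.6680−96.4075)/(149.1120−98.3725) = -1.0000. V = [p*·45.6680 + (1−p*)·96.4075]/1.28 = 48.6219. B = V − Δ·S = 152.1719.
(1,1): S=156.9600. Δ = (V_up−V_dn)/(S_up−S_dn) = (31.2424−45.6680)/(226.0224−149.1120) = -0.1876. V = [p*·31.2424 + (1−p*)·45.6680]/1.28 = 28.0881. B = V − Δ·S = 57.5281.
(0,0): S=109.0000. Δ = (V_up−V_dn)/(S_up−S_dn) = (28.0881−48.6219)/(156.9600−103.5500) = -0.3845. V = [p*·28.0881 + (1−p*)·48.6219]/1.28 = 27.1820. B = V − Δ·S = 69.0877.
Check: Δ(0,0)·S0 + B(0,0) = 27.1820 = V0.

(0,0): Delta=-0.3845 Bond=69.0877
(1,0): Delta=-1.0000 Bond=152.1719
(1,1): Delta=-0.1876 Bond=57.5281
V0=27.1820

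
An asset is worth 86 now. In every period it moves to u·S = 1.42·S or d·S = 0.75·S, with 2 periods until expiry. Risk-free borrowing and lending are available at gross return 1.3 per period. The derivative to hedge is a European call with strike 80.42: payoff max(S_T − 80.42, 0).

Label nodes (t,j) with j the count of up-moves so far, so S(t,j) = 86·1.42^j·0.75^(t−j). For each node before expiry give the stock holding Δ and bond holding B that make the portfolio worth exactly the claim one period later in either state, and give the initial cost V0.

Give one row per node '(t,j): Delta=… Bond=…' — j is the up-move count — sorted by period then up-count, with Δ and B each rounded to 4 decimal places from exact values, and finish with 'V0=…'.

(0,0): Delta=0.9234 Bond=-40.3881
(1,0): Delta=0.2585 Bond=-9.6183
(1,1): Delta=1.0000 Bond=-61.8615
V0=39.0225

No-arbitrage ⇒ martingale measure with p* = (R−d)/(u−d) = 0.8209.
Terminal payoffs: V(2,0)=0.0000, V(2,1)=11.1700, V(2,2)=92.9904
Node (1,0) S=64.5000: V=(p*·11.1700+(1−p*)·0.0000)/1.3=7.0534; Δ=(11.1700−0.0000)/(91.5900−48.3750)=0.2585; B=V−Δ·S=-9.6183
Node (1,1) S=122.1200: V=(p*·92.9904+(1−p*)·11.1700)/1.3=60.2585; Δ=(92.9904−11.1700)/(173.4104−91.5900)=1.0000; B=V−Δ·S=-61.8615
Node (0,0) S=86.0000: V=(p*·60.2585+(1−p*)·7.0534)/1.3=39.0225; Δ=(60.2585−7.0534)/(122.1200−64.5000)=0.9234; B=V−Δ·S=-40.3881
Check: Δ(0,0)·S0 + B(0,0) = 39.0225 = V0.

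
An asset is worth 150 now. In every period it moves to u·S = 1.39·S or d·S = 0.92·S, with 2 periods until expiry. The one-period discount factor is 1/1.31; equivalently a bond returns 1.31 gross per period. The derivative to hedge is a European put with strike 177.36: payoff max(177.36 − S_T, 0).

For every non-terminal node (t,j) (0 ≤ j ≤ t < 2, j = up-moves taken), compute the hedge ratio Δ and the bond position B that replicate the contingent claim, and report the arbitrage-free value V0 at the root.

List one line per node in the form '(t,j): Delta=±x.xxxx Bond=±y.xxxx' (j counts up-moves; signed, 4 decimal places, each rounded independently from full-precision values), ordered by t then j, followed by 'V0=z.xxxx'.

Risk-neutral probability p* = (R−d)/(u−d) = (1.31−0.92)/(1.39−0.92) = 0.8298.
At expiry t=2: V(2,0)=50.4000, V(2,1)=0.0000, V(2,2)=0.0000
(1,0): S=138.0000. Δ = (V_up−V_dn)/(S_up−S_dn) = (0.0000−50.4000)/(191.8200−126.9600) = -0.7771. V = [p*·0.0000 + (1−p*)·50.4000]/1.31 = 6.5486. B = V − Δ·S = 113.7827.
(1,1): S=208.5000. Δ = (V_up−V_dn)/(S_up−S_dn) = (0.0000−0.0000)/(289.8150−191.8200) = 0.0000. V = [p*·0.0000 + (1−p*)·0.0000]/1.31 = 0.0000. B = V − Δ·S = 0.0000.
(0,0): S=150.0000. Δ = (V_up−V_dn)/(S_up−S_dn) = (0.0000−6.5486)/(208.5000−138.0000) = -0.0929. V = [p*·0.0000 + (1−p*)·6.5486]/1.31 = 0.8509. B = V − Δ·S = 14.7842.
Root portfolio cost Δ·150+B reproduces V0=0.8509.

(0,0): Delta=-0.0929 Bond=14.7842
(1,0): Delta=-0.7771 Bond=113.7827
(1,1): Delta=0.0000 Bond=0.0000
V0=0.8509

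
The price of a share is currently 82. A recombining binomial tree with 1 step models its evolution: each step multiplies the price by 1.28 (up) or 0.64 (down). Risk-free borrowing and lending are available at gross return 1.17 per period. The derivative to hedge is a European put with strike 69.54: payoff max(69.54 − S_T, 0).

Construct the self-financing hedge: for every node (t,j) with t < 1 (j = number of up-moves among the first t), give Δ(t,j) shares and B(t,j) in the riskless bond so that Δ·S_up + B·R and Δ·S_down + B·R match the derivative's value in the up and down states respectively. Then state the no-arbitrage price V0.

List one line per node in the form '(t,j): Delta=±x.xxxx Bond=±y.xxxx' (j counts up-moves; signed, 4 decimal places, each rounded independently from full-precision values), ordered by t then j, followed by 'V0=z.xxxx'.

Under the risk-neutral measure, an up-move has probability p* = (R−d)/(u−d) = 0.8281 and values discount at R = 1.17.
Terminal values V(1,·): V(1,0)=17.0600, V(1,1)=0.0000
(0,0): S=82.0000. Δ = (V_up−V_dn)/(S_up−S_dn) = (0.0000−17.0600)/(104.9600−52.4800) = -0.3251. V = [p*·0.0000 + (1−p*)·17.0600]/1.17 = 2.5061. B = V − Δ·S = 29.1624.
Each (Δ,B) replicates both successor values, so the strategy is self-financing and V0 is arbitrage-free.

(0,0): Delta=-0.3251 Bond=29.1624
V0=2.5061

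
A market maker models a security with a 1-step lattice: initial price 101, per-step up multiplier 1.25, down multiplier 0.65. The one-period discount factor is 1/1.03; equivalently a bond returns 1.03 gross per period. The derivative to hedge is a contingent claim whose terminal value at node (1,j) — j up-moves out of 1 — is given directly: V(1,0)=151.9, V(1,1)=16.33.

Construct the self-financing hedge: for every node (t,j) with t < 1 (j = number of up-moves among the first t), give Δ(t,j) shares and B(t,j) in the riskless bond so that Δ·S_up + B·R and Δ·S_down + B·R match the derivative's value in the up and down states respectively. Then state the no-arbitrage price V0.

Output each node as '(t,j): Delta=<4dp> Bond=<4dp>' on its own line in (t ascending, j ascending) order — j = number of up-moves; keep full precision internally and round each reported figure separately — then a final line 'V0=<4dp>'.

Since d<R<u, set p* = (R−d)/(u−d) = 0.6333; price each node as the discounted p*-expectation of its children.
Payoff layer (t=1): V(1,0)=151.9000, V(1,1)=16.3300
Node (0,0) S=101.0000: V=(p*·16.3300+(1−p*)·151.9000)/1.03=64.1155; Δ=(16.3300−151.9000)/(126.2500−65.6500)=-2.2371; B=V−Δ·S=290.0655
Each (Δ,B) replicates both successor values, so the strategy is self-financing and V0 is arbitrage-free.

(0,0): Delta=-2.2371 Bond=290.0655
V0=64.1155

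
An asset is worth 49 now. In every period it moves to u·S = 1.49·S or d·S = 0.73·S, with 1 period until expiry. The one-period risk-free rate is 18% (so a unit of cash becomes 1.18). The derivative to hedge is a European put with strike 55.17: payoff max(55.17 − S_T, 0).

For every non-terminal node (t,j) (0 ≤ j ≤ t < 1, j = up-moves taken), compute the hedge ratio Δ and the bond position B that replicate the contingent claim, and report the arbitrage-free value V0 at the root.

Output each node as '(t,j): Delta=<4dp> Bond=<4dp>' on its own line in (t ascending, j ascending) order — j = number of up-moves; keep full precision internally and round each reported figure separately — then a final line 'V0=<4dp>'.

(0,0): Delta=-0.5209 Bond=32.2324
V0=6.7061

Under the risk-neutral measure, an up-move has probability p* = (R−d)/(u−d) = 0.5921 and values discount at R = 1.18.
Terminal values V(1,·): V(1,0)=19.4000, V(1,1)=0.0000
(0,0): S=49.0000. Δ = (V_up−V_dn)/(S_up−S_dn) = (0.0000−19.4000)/(73.0100−35.7700) = -0.5209. V = [p*·0.0000 + (1−p*)·19.4000]/1.18 = 6.7061. B = V − Δ·S = 32.2324.
Root portfolio cost Δ·49+B reproduces V0=6.7061.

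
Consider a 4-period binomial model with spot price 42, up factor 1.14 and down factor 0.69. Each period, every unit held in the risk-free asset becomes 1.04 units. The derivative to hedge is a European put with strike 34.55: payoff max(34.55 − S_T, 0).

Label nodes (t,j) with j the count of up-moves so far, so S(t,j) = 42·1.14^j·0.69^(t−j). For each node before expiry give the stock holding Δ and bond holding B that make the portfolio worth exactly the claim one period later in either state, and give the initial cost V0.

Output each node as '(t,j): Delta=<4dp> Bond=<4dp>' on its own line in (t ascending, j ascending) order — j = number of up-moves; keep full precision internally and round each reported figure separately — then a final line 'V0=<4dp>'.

The replicating-portfolio and risk-neutral prices coincide; use p* = (1.04−0.69)/(1.14−0.69) = 0.7778 for the latter.
At expiry t=4: V(4,0)=25.0298, V(4,1)=18.8210, V(4,2)=8.5629, V(4,3)=0.0000, V(4,4)=0.0000
Node (3,0) S=13.7974: V=(p*·18.8210+(1−p*)·25.0298)/1.04=19.4238; Δ=(18.8210−25.0298)/(15.7290−9.5202)=-1.0000; B=V−Δ·S=33.2212
Node (3,1) S=22.7957: V=(p*·8.5629+(1−p*)·18.8210)/1.04=10.4255; Δ=(8.5629−18.8210)/(25.9871−15.7290)=-1.0000; B=V−Δ·S=33.2212
Node (3,2) S=37.6624: V=(p*·0.0000+(1−p*)·8.5629)/1.04=1.8297; Δ=(0.0000−8.5629)/(42.9351−25.9871)=-0.5052; B=V−Δ·S=20.8584
Node (3,3) S=62.2248: V=(p*·0.0000+(1−p*)·0.0000)/1.04=0.0000; Δ=(0.0000−0.0000)/(70.9363−42.9351)=0.0000; B=V−Δ·S=0.0000
Node (2,0) S=19.9962: V=(p*·10.4255+(1−p*)·19.4238)/1.04=11.9472; Δ=(10.4255−19.4238)/(22.7957−13.7974)=-1.0000; B=V−Δ·S=31.9434
Node (2,1) S=33.0372: V=(p*·1.8297+(1−p*)·10.4255)/1.04=3.5960; Δ=(1.8297−10.4255)/(37.6624−22.7957)=-0.5782; B=V−Δ·S=22.6978
Node (2,2) S=54.5832: V=(p*·0.0000+(1−p*)·1.8297)/1.04=0.3910; Δ=(0.0000−1.8297)/(62.2248−37.6624)=-0.0745; B=V−Δ·S=4.4569
Node (1,0) S=28.9800: V=(p*·3.5960+(1−p*)·11.9472)/1.04=5.2422; Δ=(3.5960−11.9472)/(33.0372−19.9962)=-0.6404; B=V−Δ·S=23.8004
Node (1,1) S=47.8800: V=(p*·0.3910+(1−p*)·3.5960)/1.04=1.0608; Δ=(0.3910−3.5960)/(54.5832−33.0372)=-0.1488; B=V−Δ·S=8.1831
Node (0,0) S=42.0000: V=(p*·1.0608+(1−p*)·5.2422)/1.04=1.9134; Δ=(1.0608−5.2422)/(47.8800−28.9800)=-0.2212; B=V−Δ·S=11.2054
Each (Δ,B) replicates both successor values, so the strategy is self-financing and V0 is arbitrage-free.

(0,0): Delta=-0.2212 Bond=11.2054
(1,0): Delta=-0.6404 Bond=23.8004
(1,1): Delta=-0.1488 Bond=8.1831
(2,0): Delta=-1.0000 Bond=31.9434
(2,1): Delta=-0.5782 Bond=22.6978
(2,2): Delta=-0.0745 Bond=4.4569
(3,0): Delta=-1.0000 Bond=33.2212
(3,1): Delta=-1.0000 Bond=33.2212
(3,2): Delta=-0.5052 Bond=20.8584
(3,3): Delta=0.0000 Bond=0.0000
V0=1.9134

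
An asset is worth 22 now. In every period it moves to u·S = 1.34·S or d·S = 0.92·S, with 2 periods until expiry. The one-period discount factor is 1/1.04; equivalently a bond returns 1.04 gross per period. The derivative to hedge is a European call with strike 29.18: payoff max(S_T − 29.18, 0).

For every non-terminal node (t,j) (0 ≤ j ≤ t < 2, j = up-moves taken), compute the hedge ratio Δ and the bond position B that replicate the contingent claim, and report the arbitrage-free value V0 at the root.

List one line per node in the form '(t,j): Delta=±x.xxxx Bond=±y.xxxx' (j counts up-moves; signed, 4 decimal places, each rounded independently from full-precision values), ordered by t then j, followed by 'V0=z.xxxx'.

Since d<R<u, set p* = (R−d)/(u−d) = 0.2857; price each node as the discounted p*-expectation of its children.
Payoff layer (t=2): V(2,0)=0.0000, V(2,1)=0.0000, V(2,2)=10.3232
(1,0): S=20.2400. Δ = (V_up−V_dn)/(S_up−S_dn) = (0.0000−0.0000)/(27.1216−18.6208) = 0.0000. V = [p*·0.0000 + (1−p*)·0.0000]/1.04 = 0.0000. B = V − Δ·S = 0.0000.
(1,1): S=29.4800. Δ = (V_up−V_dn)/(S_up−S_dn) = (10.3232−0.0000)/(39.5032−27.1216) = 0.8338. V = [p*·10.3232 + (1−p*)·0.0000]/1.04 = 2.8360. B = V − Δ·S = -21.7430.
(0,0): S=22.0000. Δ = (V_up−V_dn)/(S_up−S_dn) = (2.8360−0.0000)/(29.4800−20.2400) = 0.3069. V = [p*·2.8360 + (1−p*)·0.0000]/1.04 = 0.7791. B = V − Δ·S = -5.9734.
Check: Δ(0,0)·S0 + B(0,0) = 0.7791 = V0.

(0,0): Delta=0.3069 Bond=-5.9734
(1,0): Delta=0.0000 Bond=0.0000
(1,1): Delta=0.8338 Bond=-21.7430
V0=0.7791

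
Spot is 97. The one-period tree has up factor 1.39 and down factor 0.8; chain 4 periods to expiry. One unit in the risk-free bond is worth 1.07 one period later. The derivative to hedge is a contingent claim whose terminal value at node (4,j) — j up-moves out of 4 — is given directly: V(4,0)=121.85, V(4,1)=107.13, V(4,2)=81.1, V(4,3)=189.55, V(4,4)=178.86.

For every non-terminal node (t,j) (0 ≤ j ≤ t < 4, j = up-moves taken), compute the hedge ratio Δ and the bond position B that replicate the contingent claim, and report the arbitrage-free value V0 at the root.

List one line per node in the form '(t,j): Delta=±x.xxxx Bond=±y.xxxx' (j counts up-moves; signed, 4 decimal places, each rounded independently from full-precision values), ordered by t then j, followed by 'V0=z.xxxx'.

(0,0): Delta=0.3290 Bond=58.9161
(1,0): Delta=0.1042 Bond=80.4912
(1,1): Delta=0.4824 Bond=42.3576
(2,0): Delta=-0.5077 Bond=124.1078
(2,1): Delta=0.5215 Bond=41.1097
(2,2): Delta=0.4558 Bond=50.3158
(3,0): Delta=-0.5024 Bond=132.5321
(3,1): Delta=-0.5113 Bond=133.1074
(3,2): Delta=1.2260 Bond=-61.6363
(3,3): Delta=-0.0696 Bond=190.6962
V0=90.8340

Since d<R<u, set p* = (R−d)/(u−d) = 0.4576; price each node as the discounted p*-expectation of its children.
At expiry t=4: V(4,0)=121.8500, V(4,1)=107.1300, V(4,2)=81.1000, V(4,3)=189.5500, V(4,4)=178.8600
  t=3,j=0: stock 49.6640 → up 69.0330 (V=107.1300), down 39.7312 (V=121.8500). Price 107.5829; hedge Δ=-0.5024, bond B=132.5321.
  t=3,j=1: stock 86.2912 → up 119.9448 (V=81.1000), down 69.0330 (V=107.1300). Price 88.9888; hedge Δ=-0.5113, bond B=133.1074.
  t=3,j=2: stock 149.9310 → up 208.4040 (V=189.5500), down 119.9448 (V=81.1000). Price 122.1773; hedge Δ=1.2260, bond B=-61.6363.
  t=3,j=3: stock 260.5050 → up 362.1020 (V=178.8600), down 208.4040 (V=189.5500). Price 172.5775; hedge Δ=-0.0696, bond B=190.6962.
  t=2,j=0: stock 62.0800 → up 86.2912 (V=88.9888), down 49.6640 (V=107.5829). Price 92.5923; hedge Δ=-0.5077, bond B=124.1078.
  t=2,j=1: stock 107.8640 → up 149.9310 (V=122.1773), down 86.2912 (V=88.9888). Price 97.3614; hedge Δ=0.5215, bond B=41.1097.
  t=2,j=2: stock 187.4137 → up 260.5050 (V=172.5775), down 149.9310 (V=122.1773). Price 135.7400; hedge Δ=0.4558, bond B=50.3158.
  t=1,j=0: stock 77.6000 → up 107.8640 (V=97.3614), down 62.0800 (V=92.5923). Price 88.5745; hedge Δ=0.1042, bond B=80.4912.
  t=1,j=1: stock 134.8300 → up 187.4137 (V=135.7400), down 107.8640 (V=97.3614). Price 107.4061; hedge Δ=0.4824, bond B=42.3576.
  t=0,j=0: stock 97.0000 → up 134.8300 (V=107.4061), down 77.6000 (V=88.5745). Price 90.8340; hedge Δ=0.3290, bond B=58.9161.
Root portfolio cost Δ·97+B reproduces V0=90.8340.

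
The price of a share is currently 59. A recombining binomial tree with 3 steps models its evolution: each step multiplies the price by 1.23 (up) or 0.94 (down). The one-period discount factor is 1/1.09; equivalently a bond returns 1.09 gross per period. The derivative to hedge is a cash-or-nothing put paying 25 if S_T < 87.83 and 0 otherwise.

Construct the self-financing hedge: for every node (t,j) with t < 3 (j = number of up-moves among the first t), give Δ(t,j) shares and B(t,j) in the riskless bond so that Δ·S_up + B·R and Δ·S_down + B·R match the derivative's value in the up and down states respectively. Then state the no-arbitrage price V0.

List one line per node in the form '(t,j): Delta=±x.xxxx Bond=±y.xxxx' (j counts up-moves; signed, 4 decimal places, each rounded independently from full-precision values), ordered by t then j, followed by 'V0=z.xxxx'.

(0,0): Delta=-0.3290 Bond=36.0454
(1,0): Delta=0.0000 Bond=21.0420
(1,1): Delta=-0.5637 Bond=56.3205
(2,0): Delta=0.0000 Bond=22.9358
(2,1): Delta=0.0000 Bond=22.9358
(2,2): Delta=-0.9658 Bond=97.2793
V0=16.6332

Since d<R<u, set p* = (R−d)/(u−d) = 0.5172; price each node as the discounted p*-expectation of its children.
At expiry t=3: V(3,0)=25.0000, V(3,1)=25.0000, V(3,2)=25.0000, V(3,3)=0.0000
(2,0): S=52.1324. Δ = (V_up−V_dn)/(S_up−S_dn) = (25.0000−25.0000)/(64.1229−49.0045) = 0.0000. V = [p*·25.0000 + (1−p*)·25.0000]/1.09 = 22.9358. B = V − Δ·S = 22.9358.
(2,1): S=68.2158. Δ = (V_up−V_dn)/(S_up−S_dn) = (25.0000−25.0000)/(83.9054−64.1229) = 0.0000. V = [p*·25.0000 + (1−p*)·25.0000]/1.09 = 22.9358. B = V − Δ·S = 22.9358.
(2,2): S=89.2611. Δ = (V_up−V_dn)/(S_up−S_dn) = (0.0000−25.0000)/(109.7912−83.9054) = -0.9658. V = [p*·0.0000 + (1−p*)·25.0000]/1.09 = 11.0724. B = V − Δ·S = 97.2793.
(1,0): S=55.4600. Δ = (V_up−V_dn)/(S_up−S_dn) = (22.9358−22.9358)/(68.2158−52.1324) = 0.0000. V = [p*·22.9358 + (1−p*)·22.9358]/1.09 = 21.0420. B = V − Δ·S = 21.0420.
(1,1): S=72.5700. Δ = (V_up−V_dn)/(S_up−S_dn) = (11.0724−22.9358)/(89.2611−68.2158) = -0.5637. V = [p*·11.0724 + (1−p*)·22.9358]/1.09 = 15.4125. B = V − Δ·S = 56.3205.
(0,0): S=59.0000. Δ = (V_up−V_dn)/(S_up−S_dn) = (15.4125−21.0420)/(72.5700−55.4600) = -0.3290. V = [p*·15.4125 + (1−p*)·21.0420]/1.09 = 16.6332. B = V − Δ·S = 36.0454.
Each (Δ,B) replicates both successor values, so the strategy is self-financing and V0 is arbitrage-free.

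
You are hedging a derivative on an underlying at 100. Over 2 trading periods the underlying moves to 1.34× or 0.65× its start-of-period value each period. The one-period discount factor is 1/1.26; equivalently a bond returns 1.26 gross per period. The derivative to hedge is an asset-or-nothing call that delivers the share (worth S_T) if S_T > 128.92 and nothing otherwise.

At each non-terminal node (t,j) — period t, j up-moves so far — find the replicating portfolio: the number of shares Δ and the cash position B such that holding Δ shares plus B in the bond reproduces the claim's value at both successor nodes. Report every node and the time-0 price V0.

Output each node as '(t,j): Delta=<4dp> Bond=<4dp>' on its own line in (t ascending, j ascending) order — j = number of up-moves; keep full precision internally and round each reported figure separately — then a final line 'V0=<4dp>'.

No-arbitrage ⇒ martingale measure with p* = (R−d)/(u−d) = 0.8841.
Terminal payoffs: V(2,0)=0.0000, V(2,1)=0.0000, V(2,2)=179.5600
(1,0): S=65.0000. Δ = (V_up−V_dn)/(S_up−S_dn) = (0.0000−0.0000)/(87.1000−42.2500) = 0.0000. V = [p*·0.0000 + (1−p*)·0.0000]/1.26 = 0.0000. B = V − Δ·S = 0.0000.
(1,1): S=134.0000. Δ = (V_up−V_dn)/(S_up−S_dn) = (179.5600−0.0000)/(179.5600−87.1000) = 1.9420. V = [p*·179.5600 + (1−p*)·0.0000]/1.26 = 125.9853. B = V − Δ·S = -134.2466.
(0,0): S=100.0000. Δ = (V_up−V_dn)/(S_up−S_dn) = (125.9853−0.0000)/(134.0000−65.0000) = 1.8259. V = [p*·125.9853 + (1−p*)·0.0000]/1.26 = 88.3955. B = V − Δ·S = -94.1919.
The time-0 hedge costs 88.3955, which is the no-arbitrage price.

(0,0): Delta=1.8259 Bond=-94.1919
(1,0): Delta=0.0000 Bond=0.0000
(1,1): Delta=1.9420 Bond=-134.2466
V0=88.3955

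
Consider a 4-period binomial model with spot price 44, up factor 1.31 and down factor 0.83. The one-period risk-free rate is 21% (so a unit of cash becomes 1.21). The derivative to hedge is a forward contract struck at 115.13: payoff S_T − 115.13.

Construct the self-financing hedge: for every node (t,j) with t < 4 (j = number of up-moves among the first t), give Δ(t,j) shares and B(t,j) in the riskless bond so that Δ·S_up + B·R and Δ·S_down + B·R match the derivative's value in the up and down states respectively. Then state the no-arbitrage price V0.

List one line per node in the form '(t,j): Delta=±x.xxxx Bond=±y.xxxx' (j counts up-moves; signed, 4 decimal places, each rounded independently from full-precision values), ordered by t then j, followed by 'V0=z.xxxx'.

Since d<R<u, set p* = (R−d)/(u−d) = 0.7917; price each node as the discounted p*-expectation of its children.
At expiry t=4: V(4,0)=-94.2483, V(4,1)=-82.1722, V(4,2)=-63.1123, V(4,3)=-33.0297, V(4,4)=14.4500
Node (3,0) S=25.1586: V=(p*·-82.1722+(1−p*)·-94.2483)/1.21=-69.9901; Δ=(-82.1722−-94.2483)/(32.9578−20.8817)=1.0000; B=V−Δ·S=-95.1488
Node (3,1) S=39.7082: V=(p*·-63.1123+(1−p*)·-82.1722)/1.21=-55.4406; Δ=(-63.1123−-82.1722)/(52.0177−32.9578)=1.0000; B=V−Δ·S=-95.1488
Node (3,2) S=62.6720: V=(p*·-33.0297+(1−p*)·-63.1123)/1.21=-32.4768; Δ=(-33.0297−-63.1123)/(82.1003−52.0177)=1.0000; B=V−Δ·S=-95.1488
Node (3,3) S=98.9160: V=(p*·14.4500+(1−p*)·-33.0297)/1.21=3.7672; Δ=(14.4500−-33.0297)/(129.5800−82.1003)=1.0000; B=V−Δ·S=-95.1488
Node (2,0) S=30.3116: V=(p*·-55.4406+(1−p*)·-69.9901)/1.21=-48.3237; Δ=(-55.4406−-69.9901)/(39.7082−25.1586)=1.0000; B=V−Δ·S=-78.6353
Node (2,1) S=47.8412: V=(p*·-32.4768+(1−p*)·-55.4406)/1.21=-30.7941; Δ=(-32.4768−-55.4406)/(62.6720−39.7082)=1.0000; B=V−Δ·S=-78.6353
Node (2,2) S=75.5084: V=(p*·3.7672+(1−p*)·-32.4768)/1.21=-3.1269; Δ=(3.7672−-32.4768)/(98.9160−62.6720)=1.0000; B=V−Δ·S=-78.6353
Node (1,0) S=36.5200: V=(p*·-30.7941+(1−p*)·-48.3237)/1.21=-28.4679; Δ=(-30.7941−-48.3237)/(47.8412−30.3116)=1.0000; B=V−Δ·S=-64.9879
Node (1,1) S=57.6400: V=(p*·-3.1269+(1−p*)·-30.7941)/1.21=-7.3479; Δ=(-3.1269−-30.7941)/(75.5084−47.8412)=1.0000; B=V−Δ·S=-64.9879
Node (0,0) S=44.0000: V=(p*·-7.3479+(1−p*)·-28.4679)/1.21=-9.7090; Δ=(-7.3479−-28.4679)/(57.6400−36.5200)=1.0000; B=V−Δ·S=-53.7090
Each (Δ,B) replicates both successor values, so the strategy is self-financing and V0 is arbitrage-free.

(0,0): Delta=1.0000 Bond=-53.7090
(1,0): Delta=1.0000 Bond=-64.9879
(1,1): Delta=1.0000 Bond=-64.9879
(2,0): Delta=1.0000 Bond=-78.6353
(2,1): Delta=1.0000 Bond=-78.6353
(2,2): Delta=1.0000 Bond=-78.6353
(3,0): Delta=1.0000 Bond=-95.1488
(3,1): Delta=1.0000 Bond=-95.1488
(3,2): Delta=1.0000 Bond=-95.1488
(3,3): Delta=1.0000 Bond=-95.1488
V0=-9.7090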